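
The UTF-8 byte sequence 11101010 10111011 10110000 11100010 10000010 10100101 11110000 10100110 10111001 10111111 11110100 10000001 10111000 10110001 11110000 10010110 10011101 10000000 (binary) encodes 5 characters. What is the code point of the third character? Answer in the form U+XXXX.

U+26E7F

Offset 0: leading byte 0xEA = 11101010 → 3-byte char #1 = EA BB B0.
Offset 3: leading byte 0xE2 = 11100010 → 3-byte char #2 = E2 82 A5.
Offset 6: leading byte 0xF0 = 11110000 → 4-byte char #3 = F0 A6 B9 BF.
Leading byte 0xF0 = 11110000 matches 11110xxx → 4-byte sequence.
Byte 1: 0xF0 = 11110000, payload 000 (3 bits).
Byte 2: 0xA6 = 10100110 (10xxxxxx ✓), payload 100110.
Byte 3: 0xB9 = 10111001 (10xxxxxx ✓), payload 111001.
Byte 4: 0xBF = 10111111 (10xxxxxx ✓), payload 111111.
Concatenate: 000100110111001111111 = 0x26E7F (21 bits → U+26E7F).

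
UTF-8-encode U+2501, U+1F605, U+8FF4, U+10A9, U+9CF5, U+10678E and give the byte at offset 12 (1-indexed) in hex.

1-indexed offset 12 is 0-indexed offset 11.
U+2501 → 3-byte form E2 94 81 at offsets 0–2.
U+1F605 → 4-byte form F0 9F 98 85 at offsets 3–6.
U+8FF4 → 3-byte form E8 BF B4 at offsets 7–9.
U+10A9 → 3-byte form E1 82 A9 at offsets 10–12.
Offset 11 falls in char 4's range; it's byte 2 of E1 82 A9 = 0x82.

0x82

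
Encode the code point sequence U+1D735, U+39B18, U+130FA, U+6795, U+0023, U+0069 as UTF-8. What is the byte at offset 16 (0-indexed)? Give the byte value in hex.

U+1D735 → 4-byte form F0 9D 9C B5 at offsets 0–3.
U+39B18 → 4-byte form F0 B9 AC 98 at offsets 4–7.
U+130FA → 4-byte form F0 93 83 BA at offsets 8–11.
U+6795 → 3-byte form E6 9E 95 at offsets 12–14.
U+0023 → 1-byte form 23 at offsets 15–15.
U+0069 → 1-byte form 69 at offsets 16–16.
Offset 16 falls in char 6's range; it's byte 1 of 69 = 0x69.

0x69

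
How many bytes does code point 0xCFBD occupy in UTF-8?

U+CFBD = 0xCFBD. UTF-8 uses 1 byte below 0x80, 2 below 0x800, 3 below 0x10000, 4 up to 0x10FFFF. 0xCFBD is in U+0800–U+FFFF → 3 bytes.

3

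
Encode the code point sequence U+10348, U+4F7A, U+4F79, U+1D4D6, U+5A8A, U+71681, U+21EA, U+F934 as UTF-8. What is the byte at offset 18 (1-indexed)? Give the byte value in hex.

1-indexed offset 18 is 0-indexed offset 17.
U+10348 → 4-byte form F0 90 8D 88 at offsets 0–3.
U+4F7A → 3-byte form E4 BD BA at offsets 4–6.
U+4F79 → 3-byte form E4 BD B9 at offsets 7–9.
U+1D4D6 → 4-byte form F0 9D 93 96 at offsets 10–13.
U+5A8A → 3-byte form E5 AA 8A at offsets 14–16.
U+71681 → 4-byte form F1 B1 9A 81 at offsets 17–20.
Offset 17 falls in char 6's range; it's byte 1 of F1 B1 9A 81 = 0xF1.

0xF1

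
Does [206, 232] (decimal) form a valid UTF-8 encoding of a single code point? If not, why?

Leading byte 0xCE = 11001110 → 2-byte form.
Byte 2 is 0xE8 = 11101000, which is not 10xxxxxx — expected a continuation byte.

invalid (non-continuation byte where continuation expected)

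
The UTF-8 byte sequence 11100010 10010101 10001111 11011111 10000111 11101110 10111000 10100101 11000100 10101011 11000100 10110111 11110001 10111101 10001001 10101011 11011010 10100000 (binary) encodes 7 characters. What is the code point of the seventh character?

Offset 0: leading byte 0xE2 = 11100010 → 3-byte char #1 = E2 95 8F.
Offset 3: leading byte 0xDF = 11011111 → 2-byte char #2 = DF 87.
Offset 5: leading byte 0xEE = 11101110 → 3-byte char #3 = EE B8 A5.
Offset 8: leading byte 0xC4 = 11000100 → 2-byte char #4 = C4 AB.
Offset 10: leading byte 0xC4 = 11000100 → 2-byte char #5 = C4 B7.
Offset 12: leading byte 0xF1 = 11110001 → 4-byte char #6 = F1 BD 89 AB.
Offset 16: leading byte 0xDA = 11011010 → 2-byte char #7 = DA A0.
Leading byte 0xDA = 11011010 matches 110xxxxx → 2-byte sequence.
Byte 1: 0xDA = 11011010, payload 11010 (5 bits).
Byte 2: 0xA0 = 10100000 (10xxxxxx ✓), payload 100000.
Concatenate: 11010100000 = 0x6A0 (11 bits → U+06A0).

U+06A0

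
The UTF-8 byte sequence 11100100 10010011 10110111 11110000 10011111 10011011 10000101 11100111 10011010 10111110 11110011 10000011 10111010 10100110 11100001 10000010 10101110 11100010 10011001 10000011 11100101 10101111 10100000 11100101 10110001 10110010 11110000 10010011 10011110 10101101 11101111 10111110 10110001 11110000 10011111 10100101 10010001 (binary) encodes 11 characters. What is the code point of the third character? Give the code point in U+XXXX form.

Offset 0: leading byte 0xE4 = 11100100 → 3-byte char #1 = E4 93 B7.
Offset 3: leading byte 0xF0 = 11110000 → 4-byte char #2 = F0 9F 9B 85.
Offset 7: leading byte 0xE7 = 11100111 → 3-byte char #3 = E7 9A BE.
Leading byte 0xE7 = 11100111 matches 1110xxxx → 3-byte sequence.
Byte 1: 0xE7 = 11100111, payload 0111 (4 bits).
Byte 2: 0x9A = 10011010 (10xxxxxx ✓), payload 011010.
Byte 3: 0xBE = 10111110 (10xxxxxx ✓), payload 111110.
Concatenate: 0111011010111110 = 0x76BE (16 bits → U+76BE).

U+76BE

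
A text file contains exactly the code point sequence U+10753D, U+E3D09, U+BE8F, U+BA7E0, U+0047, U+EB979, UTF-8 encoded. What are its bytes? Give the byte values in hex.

U+10753D: 4-byte form → F4 87 94 BD.
U+E3D09: 4-byte form → F3 A3 B4 89.
U+BE8F: 3-byte form → EB BA 8F.
U+BA7E0: 4-byte form → F2 BA 9F A0.
U+0047: 1-byte form → 47.
U+EB979: 4-byte form → F3 AB A5 B9.
Concatenated (20 bytes): F4 87 94 BD F3 A3 B4 89 EB BA 8F F2 BA 9F A0 47 F3 AB A5 B9.

F4 87 94 BD F3 A3 B4 89 EB BA 8F F2 BA 9F A0 47 F3 AB A5 B9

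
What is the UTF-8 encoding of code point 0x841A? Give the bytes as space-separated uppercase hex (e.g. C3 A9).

U+841A = 0x841A = 33818 decimal. In range U+0800–U+FFFF → 3-byte form: 1110xxxx 10xxxxxx 10xxxxxx.
Binary (16 bits): 1000010000011010.
Split 4+6+6: 1000 | 010000 | 011010.
Byte 1: 11101000 = 0xE8.
Byte 2: 10010000 = 0x90.
Byte 3: 10011010 = 0x9A.

E8 90 9A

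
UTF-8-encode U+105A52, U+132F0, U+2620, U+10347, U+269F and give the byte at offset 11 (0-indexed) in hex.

0xF0

U+105A52 → 4-byte form F4 85 A9 92 at offsets 0–3.
U+132F0 → 4-byte form F0 93 8B B0 at offsets 4–7.
U+2620 → 3-byte form E2 98 A0 at offsets 8–10.
U+10347 → 4-byte form F0 90 8D 87 at offsets 11–14.
Offset 11 falls in char 4's range; it's byte 1 of F0 90 8D 87 = 0xF0.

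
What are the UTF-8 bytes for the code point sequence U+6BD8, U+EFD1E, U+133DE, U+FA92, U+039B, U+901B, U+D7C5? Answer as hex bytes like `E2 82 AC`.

U+6BD8: 3-byte form → E6 AF 98.
U+EFD1E: 4-byte form → F3 AF B4 9E.
U+133DE: 4-byte form → F0 93 8F 9E.
U+FA92: 3-byte form → EF AA 92.
U+039B: 2-byte form → CE 9B.
U+901B: 3-byte form → E9 80 9B.
U+D7C5: 3-byte form → ED 9F 85.
Concatenated (22 bytes): E6 AF 98 F3 AF B4 9E F0 93 8F 9E EF AA 92 CE 9B E9 80 9B ED 9F 85.

E6 AF 98 F3 AF B4 9E F0 93 8F 9E EF AA 92 CE 9B E9 80 9B ED 9F 85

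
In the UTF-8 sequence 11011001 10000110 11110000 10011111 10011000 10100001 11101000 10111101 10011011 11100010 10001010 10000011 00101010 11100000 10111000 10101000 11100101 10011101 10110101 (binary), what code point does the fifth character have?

U+002A

Offset 0: leading byte 0xD9 = 11011001 → 2-byte char #1 = D9 86.
Offset 2: leading byte 0xF0 = 11110000 → 4-byte char #2 = F0 9F 98 A1.
Offset 6: leading byte 0xE8 = 11101000 → 3-byte char #3 = E8 BD 9B.
Offset 9: leading byte 0xE2 = 11100010 → 3-byte char #4 = E2 8A 83.
Offset 12: leading byte 0x2A = 00101010 → 1-byte char #5 = 2A.
Leading byte 0x2A = 00101010 matches 0xxxxxxx → 1-byte sequence.
Byte 1: 0x2A = 00101010, payload 0101010 (7 bits).
Concatenate: 0101010 = 0x2A (7 bits → U+002A).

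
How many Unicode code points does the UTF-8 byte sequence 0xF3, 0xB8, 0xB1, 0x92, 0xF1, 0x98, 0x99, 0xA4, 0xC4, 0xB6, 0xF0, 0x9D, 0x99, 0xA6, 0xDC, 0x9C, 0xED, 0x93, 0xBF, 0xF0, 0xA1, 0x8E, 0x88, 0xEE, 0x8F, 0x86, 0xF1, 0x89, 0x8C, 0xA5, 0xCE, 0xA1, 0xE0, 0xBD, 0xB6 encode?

11

Byte at offset 0: 0xF3 = 11110011 → 4-byte char (#1). Advance 4.
Byte at offset 4: 0xF1 = 11110001 → 4-byte char (#2). Advance 4.
Byte at offset 8: 0xC4 = 11000100 → 2-byte char (#3). Advance 2.
Byte at offset 10: 0xF0 = 11110000 → 4-byte char (#4). Advance 4.
Byte at offset 14: 0xDC = 11011100 → 2-byte char (#5). Advance 2.
Byte at offset 16: 0xED = 11101101 → 3-byte char (#6). Advance 3.
Byte at offset 19: 0xF0 = 11110000 → 4-byte char (#7). Advance 4.
Byte at offset 23: 0xEE = 11101110 → 3-byte char (#8). Advance 3.
Byte at offset 26: 0xF1 = 11110001 → 4-byte char (#9). Advance 4.
Byte at offset 30: 0xCE = 11001110 → 2-byte char (#10). Advance 2.
Byte at offset 32: 0xE0 = 11100000 → 3-byte char (#11). Advance 3.
Reached end at offset 35 after 11 code points.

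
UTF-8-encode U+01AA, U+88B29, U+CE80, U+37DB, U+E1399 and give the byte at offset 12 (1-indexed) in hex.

0x9B

1-indexed offset 12 is 0-indexed offset 11.
U+01AA → 2-byte form C6 AA at offsets 0–1.
U+88B29 → 4-byte form F2 88 AC A9 at offsets 2–5.
U+CE80 → 3-byte form EC BA 80 at offsets 6–8.
U+37DB → 3-byte form E3 9F 9B at offsets 9–11.
Offset 11 falls in char 4's range; it's byte 3 of E3 9F 9B = 0x9B.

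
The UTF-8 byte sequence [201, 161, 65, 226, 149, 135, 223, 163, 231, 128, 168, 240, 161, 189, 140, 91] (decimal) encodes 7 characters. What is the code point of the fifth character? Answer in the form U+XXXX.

U+7028

Offset 0: leading byte 0xC9 = 11001001 → 2-byte char #1 = C9 A1.
Offset 2: leading byte 0x41 = 01000001 → 1-byte char #2 = 41.
Offset 3: leading byte 0xE2 = 11100010 → 3-byte char #3 = E2 95 87.
Offset 6: leading byte 0xDF = 11011111 → 2-byte char #4 = DF A3.
Offset 8: leading byte 0xE7 = 11100111 → 3-byte char #5 = E7 80 A8.
Leading byte 0xE7 = 11100111 matches 1110xxxx → 3-byte sequence.
Byte 1: 0xE7 = 11100111, payload 0111 (4 bits).
Byte 2: 0x80 = 10000000 (10xxxxxx ✓), payload 000000.
Byte 3: 0xA8 = 10101000 (10xxxxxx ✓), payload 101000.
Concatenate: 0111000000101000 = 0x7028 (16 bits → U+7028).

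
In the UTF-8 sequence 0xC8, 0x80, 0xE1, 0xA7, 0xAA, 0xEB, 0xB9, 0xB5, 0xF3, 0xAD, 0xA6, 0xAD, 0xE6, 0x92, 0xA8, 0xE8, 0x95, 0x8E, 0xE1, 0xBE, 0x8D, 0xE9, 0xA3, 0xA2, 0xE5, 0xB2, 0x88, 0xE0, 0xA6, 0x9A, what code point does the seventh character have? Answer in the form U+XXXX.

Offset 0: leading byte 0xC8 = 11001000 → 2-byte char #1 = C8 80.
Offset 2: leading byte 0xE1 = 11100001 → 3-byte char #2 = E1 A7 AA.
Offset 5: leading byte 0xEB = 11101011 → 3-byte char #3 = EB B9 B5.
Offset 8: leading byte 0xF3 = 11110011 → 4-byte char #4 = F3 AD A6 AD.
Offset 12: leading byte 0xE6 = 11100110 → 3-byte char #5 = E6 92 A8.
Offset 15: leading byte 0xE8 = 11101000 → 3-byte char #6 = E8 95 8E.
Offset 18: leading byte 0xE1 = 11100001 → 3-byte char #7 = E1 BE 8D.
Leading byte 0xE1 = 11100001 matches 1110xxxx → 3-byte sequence.
Byte 1: 0xE1 = 11100001, payload 0001 (4 bits).
Byte 2: 0xBE = 10111110 (10xxxxxx ✓), payload 111110.
Byte 3: 0x8D = 10001101 (10xxxxxx ✓), payload 001101.
Concatenate: 0001111110001101 = 0x1F8D (16 bits → U+1F8D).

U+1F8D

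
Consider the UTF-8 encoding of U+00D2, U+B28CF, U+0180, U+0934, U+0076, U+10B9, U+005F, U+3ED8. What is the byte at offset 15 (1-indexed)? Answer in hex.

0xB9

1-indexed offset 15 is 0-indexed offset 14.
U+00D2 → 2-byte form C3 92 at offsets 0–1.
U+B28CF → 4-byte form F2 B2 A3 8F at offsets 2–5.
U+0180 → 2-byte form C6 80 at offsets 6–7.
U+0934 → 3-byte form E0 A4 B4 at offsets 8–10.
U+0076 → 1-byte form 76 at offsets 11–11.
U+10B9 → 3-byte form E1 82 B9 at offsets 12–14.
Offset 14 falls in char 6's range; it's byte 3 of E1 82 B9 = 0xB9.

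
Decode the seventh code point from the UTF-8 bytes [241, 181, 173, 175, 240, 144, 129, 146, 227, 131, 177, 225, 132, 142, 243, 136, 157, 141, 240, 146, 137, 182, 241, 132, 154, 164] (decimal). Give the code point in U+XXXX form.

U+446A4

Offset 0: leading byte 0xF1 = 11110001 → 4-byte char #1 = F1 B5 AD AF.
Offset 4: leading byte 0xF0 = 11110000 → 4-byte char #2 = F0 90 81 92.
Offset 8: leading byte 0xE3 = 11100011 → 3-byte char #3 = E3 83 B1.
Offset 11: leading byte 0xE1 = 11100001 → 3-byte char #4 = E1 84 8E.
Offset 14: leading byte 0xF3 = 11110011 → 4-byte char #5 = F3 88 9D 8D.
Offset 18: leading byte 0xF0 = 11110000 → 4-byte char #6 = F0 92 89 B6.
Offset 22: leading byte 0xF1 = 11110001 → 4-byte char #7 = F1 84 9A A4.
Leading byte 0xF1 = 11110001 matches 11110xxx → 4-byte sequence.
Byte 1: 0xF1 = 11110001, payload 001 (3 bits).
Byte 2: 0x84 = 10000100 (10xxxxxx ✓), payload 000100.
Byte 3: 0x9A = 10011010 (10xxxxxx ✓), payload 011010.
Byte 4: 0xA4 = 10100100 (10xxxxxx ✓), payload 100100.
Concatenate: 001000100011010100100 = 0x446A4 (21 bits → U+446A4).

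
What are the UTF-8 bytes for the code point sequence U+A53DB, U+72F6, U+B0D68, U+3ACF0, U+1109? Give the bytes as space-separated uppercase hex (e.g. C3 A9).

F2 A5 8F 9B E7 8B B6 F2 B0 B5 A8 F0 BA B3 B0 E1 84 89

U+A53DB: 4-byte form → F2 A5 8F 9B.
U+72F6: 3-byte form → E7 8B B6.
U+B0D68: 4-byte form → F2 B0 B5 A8.
U+3ACF0: 4-byte form → F0 BA B3 B0.
U+1109: 3-byte form → E1 84 89.
Concatenated (18 bytes): F2 A5 8F 9B E7 8B B6 F2 B0 B5 A8 F0 BA B3 B0 E1 84 89.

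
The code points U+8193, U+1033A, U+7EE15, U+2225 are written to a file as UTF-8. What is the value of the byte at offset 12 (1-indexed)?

1-indexed offset 12 is 0-indexed offset 11.
U+8193 → 3-byte form E8 86 93 at offsets 0–2.
U+1033A → 4-byte form F0 90 8C BA at offsets 3–6.
U+7EE15 → 4-byte form F1 BE B8 95 at offsets 7–10.
U+2225 → 3-byte form E2 88 A5 at offsets 11–13.
Offset 11 falls in char 4's range; it's byte 1 of E2 88 A5 = 0xE2.

0xE2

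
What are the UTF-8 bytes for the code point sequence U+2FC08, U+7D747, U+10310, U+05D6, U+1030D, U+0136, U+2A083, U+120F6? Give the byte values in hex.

U+2FC08: 4-byte form → F0 AF B0 88.
U+7D747: 4-byte form → F1 BD 9D 87.
U+10310: 4-byte form → F0 90 8C 90.
U+05D6: 2-byte form → D7 96.
U+1030D: 4-byte form → F0 90 8C 8D.
U+0136: 2-byte form → C4 B6.
U+2A083: 4-byte form → F0 AA 82 83.
U+120F6: 4-byte form → F0 92 83 B6.
Concatenated (28 bytes): F0 AF B0 88 F1 BD 9D 87 F0 90 8C 90 D7 96 F0 90 8C 8D C4 B6 F0 AA 82 83 F0 92 83 B6.

F0 AF B0 88 F1 BD 9D 87 F0 90 8C 90 D7 96 F0 90 8C 8D C4 B6 F0 AA 82 83 F0 92 83 B6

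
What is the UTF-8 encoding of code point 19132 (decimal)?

E4 AA BC

U+4ABC = 0x4ABC = 19132 decimal. In range U+0800–U+FFFF → 3-byte form: 1110xxxx 10xxxxxx 10xxxxxx.
Binary (16 bits): 0100101010111100.
Split 4+6+6: 0100 | 101010 | 111100.
Byte 1: 11100100 = 0xE4.
Byte 2: 10101010 = 0xAA.
Byte 3: 10111100 = 0xBC.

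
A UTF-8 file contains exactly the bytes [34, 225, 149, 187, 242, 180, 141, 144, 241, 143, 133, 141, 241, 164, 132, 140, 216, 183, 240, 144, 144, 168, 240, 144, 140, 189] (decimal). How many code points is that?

8

Byte at offset 0: 0x22 = 00100010 → 1-byte char (#1). Advance 1.
Byte at offset 1: 0xE1 = 11100001 → 3-byte char (#2). Advance 3.
Byte at offset 4: 0xF2 = 11110010 → 4-byte char (#3). Advance 4.
Byte at offset 8: 0xF1 = 11110001 → 4-byte char (#4). Advance 4.
Byte at offset 12: 0xF1 = 11110001 → 4-byte char (#5). Advance 4.
Byte at offset 16: 0xD8 = 11011000 → 2-byte char (#6). Advance 2.
Byte at offset 18: 0xF0 = 11110000 → 4-byte char (#7). Advance 4.
Byte at offset 22: 0xF0 = 11110000 → 4-byte char (#8). Advance 4.
Reached end at offset 26 after 8 code points.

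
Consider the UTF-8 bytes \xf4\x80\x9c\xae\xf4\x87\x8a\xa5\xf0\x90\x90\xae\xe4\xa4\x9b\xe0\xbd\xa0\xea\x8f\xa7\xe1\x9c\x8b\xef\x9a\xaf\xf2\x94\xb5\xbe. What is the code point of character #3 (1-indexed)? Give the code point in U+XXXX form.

U+1042E

Offset 0: leading byte 0xF4 = 11110100 → 4-byte char #1 = F4 80 9C AE.
Offset 4: leading byte 0xF4 = 11110100 → 4-byte char #2 = F4 87 8A A5.
Offset 8: leading byte 0xF0 = 11110000 → 4-byte char #3 = F0 90 90 AE.
Leading byte 0xF0 = 11110000 matches 11110xxx → 4-byte sequence.
Byte 1: 0xF0 = 11110000, payload 000 (3 bits).
Byte 2: 0x90 = 10010000 (10xxxxxx ✓), payload 010000.
Byte 3: 0x90 = 10010000 (10xxxxxx ✓), payload 010000.
Byte 4: 0xAE = 10101110 (10xxxxxx ✓), payload 101110.
Concatenate: 000010000010000101110 = 0x1042E (21 bits → U+1042E).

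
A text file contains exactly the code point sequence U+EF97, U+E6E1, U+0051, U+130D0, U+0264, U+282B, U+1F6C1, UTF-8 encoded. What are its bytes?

U+EF97: 3-byte form → EE BE 97.
U+E6E1: 3-byte form → EE 9B A1.
U+0051: 1-byte form → 51.
U+130D0: 4-byte form → F0 93 83 90.
U+0264: 2-byte form → C9 A4.
U+282B: 3-byte form → E2 A0 AB.
U+1F6C1: 4-byte form → F0 9F 9B 81.
Concatenated (20 bytes): EE BE 97 EE 9B A1 51 F0 93 83 90 C9 A4 E2 A0 AB F0 9F 9B 81.

EE BE 97 EE 9B A1 51 F0 93 83 90 C9 A4 E2 A0 AB F0 9F 9B 81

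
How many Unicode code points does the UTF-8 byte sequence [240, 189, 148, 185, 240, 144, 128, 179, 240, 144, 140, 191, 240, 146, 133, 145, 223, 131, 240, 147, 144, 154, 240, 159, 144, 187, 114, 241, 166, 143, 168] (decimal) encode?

Byte at offset 0: 0xF0 = 11110000 → 4-byte char (#1). Advance 4.
Byte at offset 4: 0xF0 = 11110000 → 4-byte char (#2). Advance 4.
Byte at offset 8: 0xF0 = 11110000 → 4-byte char (#3). Advance 4.
Byte at offset 12: 0xF0 = 11110000 → 4-byte char (#4). Advance 4.
Byte at offset 16: 0xDF = 11011111 → 2-byte char (#5). Advance 2.
Byte at offset 18: 0xF0 = 11110000 → 4-byte char (#6). Advance 4.
Byte at offset 22: 0xF0 = 11110000 → 4-byte char (#7). Advance 4.
Byte at offset 26: 0x72 = 01110010 → 1-byte char (#8). Advance 1.
Byte at offset 27: 0xF1 = 11110001 → 4-byte char (#9). Advance 4.
Reached end at offset 31 after 9 code points.

9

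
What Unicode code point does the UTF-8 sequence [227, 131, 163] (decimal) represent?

Leading byte 0xE3 = 11100011 matches 1110xxxx → 3-byte sequence.
Byte 1: 0xE3 = 11100011, payload 0011 (4 bits).
Byte 2: 0x83 = 10000011 (10xxxxxx ✓), payload 000011.
Byte 3: 0xA3 = 10100011 (10xxxxxx ✓), payload 100011.
Concatenate: 0011000011100011 = 0x30E3 (16 bits → U+30E3).

U+30E3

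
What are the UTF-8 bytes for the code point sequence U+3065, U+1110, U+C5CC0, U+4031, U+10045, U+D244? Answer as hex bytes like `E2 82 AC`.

U+3065: 3-byte form → E3 81 A5.
U+1110: 3-byte form → E1 84 90.
U+C5CC0: 4-byte form → F3 85 B3 80.
U+4031: 3-byte form → E4 80 B1.
U+10045: 4-byte form → F0 90 81 85.
U+D244: 3-byte form → ED 89 84.
Concatenated (20 bytes): E3 81 A5 E1 84 90 F3 85 B3 80 E4 80 B1 F0 90 81 85 ED 89 84.

E3 81 A5 E1 84 90 F3 85 B3 80 E4 80 B1 F0 90 81 85 ED 89 84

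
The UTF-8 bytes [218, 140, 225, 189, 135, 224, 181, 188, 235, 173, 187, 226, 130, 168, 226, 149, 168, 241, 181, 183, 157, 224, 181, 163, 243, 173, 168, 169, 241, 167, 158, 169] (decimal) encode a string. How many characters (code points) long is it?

10

Byte at offset 0: 0xDA = 11011010 → 2-byte char (#1). Advance 2.
Byte at offset 2: 0xE1 = 11100001 → 3-byte char (#2). Advance 3.
Byte at offset 5: 0xE0 = 11100000 → 3-byte char (#3). Advance 3.
Byte at offset 8: 0xEB = 11101011 → 3-byte char (#4). Advance 3.
Byte at offset 11: 0xE2 = 11100010 → 3-byte char (#5). Advance 3.
Byte at offset 14: 0xE2 = 11100010 → 3-byte char (#6). Advance 3.
Byte at offset 17: 0xF1 = 11110001 → 4-byte char (#7). Advance 4.
Byte at offset 21: 0xE0 = 11100000 → 3-byte char (#8). Advance 3.
Byte at offset 24: 0xF3 = 11110011 → 4-byte char (#9). Advance 4.
Byte at offset 28: 0xF1 = 11110001 → 4-byte char (#10). Advance 4.
Reached end at offset 32 after 10 code points.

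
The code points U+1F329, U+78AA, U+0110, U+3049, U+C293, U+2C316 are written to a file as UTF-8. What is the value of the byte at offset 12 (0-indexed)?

U+1F329 → 4-byte form F0 9F 8C A9 at offsets 0–3.
U+78AA → 3-byte form E7 A2 AA at offsets 4–6.
U+0110 → 2-byte form C4 90 at offsets 7–8.
U+3049 → 3-byte form E3 81 89 at offsets 9–11.
U+C293 → 3-byte form EC 8A 93 at offsets 12–14.
Offset 12 falls in char 5's range; it's byte 1 of EC 8A 93 = 0xEC.

0xEC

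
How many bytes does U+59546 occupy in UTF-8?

4

U+59546 = 0x59546. UTF-8 uses 1 byte below 0x80, 2 below 0x800, 3 below 0x10000, 4 up to 0x10FFFF. 0x59546 is in U+10000–U+10FFFF → 4 bytes.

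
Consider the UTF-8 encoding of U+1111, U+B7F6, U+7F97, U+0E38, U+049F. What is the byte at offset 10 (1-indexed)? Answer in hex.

1-indexed offset 10 is 0-indexed offset 9.
U+1111 → 3-byte form E1 84 91 at offsets 0–2.
U+B7F6 → 3-byte form EB 9F B6 at offsets 3–5.
U+7F97 → 3-byte form E7 BE 97 at offsets 6–8.
U+0E38 → 3-byte form E0 B8 B8 at offsets 9–11.
Offset 9 falls in char 4's range; it's byte 1 of E0 B8 B8 = 0xE0.

0xE0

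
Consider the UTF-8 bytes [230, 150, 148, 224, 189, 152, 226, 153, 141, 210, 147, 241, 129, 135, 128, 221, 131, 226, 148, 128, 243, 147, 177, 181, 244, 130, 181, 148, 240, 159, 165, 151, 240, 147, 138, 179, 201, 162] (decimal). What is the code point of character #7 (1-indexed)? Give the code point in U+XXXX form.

U+2500

Offset 0: leading byte 0xE6 = 11100110 → 3-byte char #1 = E6 96 94.
Offset 3: leading byte 0xE0 = 11100000 → 3-byte char #2 = E0 BD 98.
Offset 6: leading byte 0xE2 = 11100010 → 3-byte char #3 = E2 99 8D.
Offset 9: leading byte 0xD2 = 11010010 → 2-byte char #4 = D2 93.
Offset 11: leading byte 0xF1 = 11110001 → 4-byte char #5 = F1 81 87 80.
Offset 15: leading byte 0xDD = 11011101 → 2-byte char #6 = DD 83.
Offset 17: leading byte 0xE2 = 11100010 → 3-byte char #7 = E2 94 80.
Leading byte 0xE2 = 11100010 matches 1110xxxx → 3-byte sequence.
Byte 1: 0xE2 = 11100010, payload 0010 (4 bits).
Byte 2: 0x94 = 10010100 (10xxxxxx ✓), payload 010100.
Byte 3: 0x80 = 10000000 (10xxxxxx ✓), payload 000000.
Concatenate: 0010010100000000 = 0x2500 (16 bits → U+2500).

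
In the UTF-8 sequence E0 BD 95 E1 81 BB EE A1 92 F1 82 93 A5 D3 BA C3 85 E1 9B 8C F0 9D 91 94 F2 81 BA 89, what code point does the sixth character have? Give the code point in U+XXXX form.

Offset 0: leading byte 0xE0 = 11100000 → 3-byte char #1 = E0 BD 95.
Offset 3: leading byte 0xE1 = 11100001 → 3-byte char #2 = E1 81 BB.
Offset 6: leading byte 0xEE = 11101110 → 3-byte char #3 = EE A1 92.
Offset 9: leading byte 0xF1 = 11110001 → 4-byte char #4 = F1 82 93 A5.
Offset 13: leading byte 0xD3 = 11010011 → 2-byte char #5 = D3 BA.
Offset 15: leading byte 0xC3 = 11000011 → 2-byte char #6 = C3 85.
Leading byte 0xC3 = 11000011 matches 110xxxxx → 2-byte sequence.
Byte 1: 0xC3 = 11000011, payload 00011 (5 bits).
Byte 2: 0x85 = 10000101 (10xxxxxx ✓), payload 000101.
Concatenate: 00011000101 = 0xC5 (11 bits → U+00C5).

U+00C5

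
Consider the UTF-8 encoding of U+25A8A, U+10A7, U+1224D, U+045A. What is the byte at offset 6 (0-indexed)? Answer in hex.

0xA7

U+25A8A → 4-byte form F0 A5 AA 8A at offsets 0–3.
U+10A7 → 3-byte form E1 82 A7 at offsets 4–6.
Offset 6 falls in char 2's range; it's byte 3 of E1 82 A7 = 0xA7.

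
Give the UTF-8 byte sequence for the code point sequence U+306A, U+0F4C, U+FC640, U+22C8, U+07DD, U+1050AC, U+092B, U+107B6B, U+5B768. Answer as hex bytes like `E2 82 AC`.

U+306A: 3-byte form → E3 81 AA.
U+0F4C: 3-byte form → E0 BD 8C.
U+FC640: 4-byte form → F3 BC 99 80.
U+22C8: 3-byte form → E2 8B 88.
U+07DD: 2-byte form → DF 9D.
U+1050AC: 4-byte form → F4 85 82 AC.
U+092B: 3-byte form → E0 A4 AB.
U+107B6B: 4-byte form → F4 87 AD AB.
U+5B768: 4-byte form → F1 9B 9D A8.
Concatenated (30 bytes): E3 81 AA E0 BD 8C F3 BC 99 80 E2 8B 88 DF 9D F4 85 82 AC E0 A4 AB F4 87 AD AB F1 9B 9D A8.

E3 81 AA E0 BD 8C F3 BC 99 80 E2 8B 88 DF 9D F4 85 82 AC E0 A4 AB F4 87 AD AB F1 9B 9D A8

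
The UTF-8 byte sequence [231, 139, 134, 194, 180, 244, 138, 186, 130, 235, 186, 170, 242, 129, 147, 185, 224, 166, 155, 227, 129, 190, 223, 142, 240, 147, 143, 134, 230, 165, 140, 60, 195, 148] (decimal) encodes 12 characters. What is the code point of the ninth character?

Offset 0: leading byte 0xE7 = 11100111 → 3-byte char #1 = E7 8B 86.
Offset 3: leading byte 0xC2 = 11000010 → 2-byte char #2 = C2 B4.
Offset 5: leading byte 0xF4 = 11110100 → 4-byte char #3 = F4 8A BA 82.
Offset 9: leading byte 0xEB = 11101011 → 3-byte char #4 = EB BA AA.
Offset 12: leading byte 0xF2 = 11110010 → 4-byte char #5 = F2 81 93 B9.
Offset 16: leading byte 0xE0 = 11100000 → 3-byte char #6 = E0 A6 9B.
Offset 19: leading byte 0xE3 = 11100011 → 3-byte char #7 = E3 81 BE.
Offset 22: leading byte 0xDF = 11011111 → 2-byte char #8 = DF 8E.
Offset 24: leading byte 0xF0 = 11110000 → 4-byte char #9 = F0 93 8F 86.
Leading byte 0xF0 = 11110000 matches 11110xxx → 4-byte sequence.
Byte 1: 0xF0 = 11110000, payload 000 (3 bits).
Byte 2: 0x93 = 10010011 (10xxxxxx ✓), payload 010011.
Byte 3: 0x8F = 10001111 (10xxxxxx ✓), payload 001111.
Byte 4: 0x86 = 10000110 (10xxxxxx ✓), payload 000110.
Concatenate: 000010011001111000110 = 0x133C6 (21 bits → U+133C6).

U+133C6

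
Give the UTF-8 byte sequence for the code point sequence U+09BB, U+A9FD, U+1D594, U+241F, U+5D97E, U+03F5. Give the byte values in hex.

E0 A6 BB EA A7 BD F0 9D 96 94 E2 90 9F F1 9D A5 BE CF B5

U+09BB: 3-byte form → E0 A6 BB.
U+A9FD: 3-byte form → EA A7 BD.
U+1D594: 4-byte form → F0 9D 96 94.
U+241F: 3-byte form → E2 90 9F.
U+5D97E: 4-byte form → F1 9D A5 BE.
U+03F5: 2-byte form → CF B5.
Concatenated (19 bytes): E0 A6 BB EA A7 BD F0 9D 96 94 E2 90 9F F1 9D A5 BE CF B5.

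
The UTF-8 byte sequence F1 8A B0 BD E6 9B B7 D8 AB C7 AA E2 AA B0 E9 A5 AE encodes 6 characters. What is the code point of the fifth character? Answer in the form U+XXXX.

Offset 0: leading byte 0xF1 = 11110001 → 4-byte char #1 = F1 8A B0 BD.
Offset 4: leading byte 0xE6 = 11100110 → 3-byte char #2 = E6 9B B7.
Offset 7: leading byte 0xD8 = 11011000 → 2-byte char #3 = D8 AB.
Offset 9: leading byte 0xC7 = 11000111 → 2-byte char #4 = C7 AA.
Offset 11: leading byte 0xE2 = 11100010 → 3-byte char #5 = E2 AA B0.
Leading byte 0xE2 = 11100010 matches 1110xxxx → 3-byte sequence.
Byte 1: 0xE2 = 11100010, payload 0010 (4 bits).
Byte 2: 0xAA = 10101010 (10xxxxxx ✓), payload 101010.
Byte 3: 0xB0 = 10110000 (10xxxxxx ✓), payload 110000.
Concatenate: 0010101010110000 = 0x2AB0 (16 bits → U+2AB0).

U+2AB0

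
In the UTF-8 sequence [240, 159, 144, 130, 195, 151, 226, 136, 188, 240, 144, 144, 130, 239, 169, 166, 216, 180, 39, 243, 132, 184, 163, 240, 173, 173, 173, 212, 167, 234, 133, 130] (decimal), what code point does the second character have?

U+00D7

Offset 0: leading byte 0xF0 = 11110000 → 4-byte char #1 = F0 9F 90 82.
Offset 4: leading byte 0xC3 = 11000011 → 2-byte char #2 = C3 97.
Leading byte 0xC3 = 11000011 matches 110xxxxx → 2-byte sequence.
Byte 1: 0xC3 = 11000011, payload 00011 (5 bits).
Byte 2: 0x97 = 10010111 (10xxxxxx ✓), payload 010111.
Concatenate: 00011010111 = 0xD7 (11 bits → U+00D7).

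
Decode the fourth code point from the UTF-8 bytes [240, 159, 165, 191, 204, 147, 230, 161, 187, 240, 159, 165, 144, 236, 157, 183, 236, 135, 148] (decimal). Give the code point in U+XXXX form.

Offset 0: leading byte 0xF0 = 11110000 → 4-byte char #1 = F0 9F A5 BF.
Offset 4: leading byte 0xCC = 11001100 → 2-byte char #2 = CC 93.
Offset 6: leading byte 0xE6 = 11100110 → 3-byte char #3 = E6 A1 BB.
Offset 9: leading byte 0xF0 = 11110000 → 4-byte char #4 = F0 9F A5 90.
Leading byte 0xF0 = 11110000 matches 11110xxx → 4-byte sequence.
Byte 1: 0xF0 = 11110000, payload 000 (3 bits).
Byte 2: 0x9F = 10011111 (10xxxxxx ✓), payload 011111.
Byte 3: 0xA5 = 10100101 (10xxxxxx ✓), payload 100101.
Byte 4: 0x90 = 10010000 (10xxxxxx ✓), payload 010000.
Concatenate: 000011111100101010000 = 0x1F950 (21 bits → U+1F950).

U+1F950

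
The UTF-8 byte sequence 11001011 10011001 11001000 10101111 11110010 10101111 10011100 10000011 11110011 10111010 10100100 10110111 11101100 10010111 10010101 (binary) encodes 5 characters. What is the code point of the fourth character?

U+FA937

Offset 0: leading byte 0xCB = 11001011 → 2-byte char #1 = CB 99.
Offset 2: leading byte 0xC8 = 11001000 → 2-byte char #2 = C8 AF.
Offset 4: leading byte 0xF2 = 11110010 → 4-byte char #3 = F2 AF 9C 83.
Offset 8: leading byte 0xF3 = 11110011 → 4-byte char #4 = F3 BA A4 B7.
Leading byte 0xF3 = 11110011 matches 11110xxx → 4-byte sequence.
Byte 1: 0xF3 = 11110011, payload 011 (3 bits).
Byte 2: 0xBA = 10111010 (10xxxxxx ✓), payload 111010.
Byte 3: 0xA4 = 10100100 (10xxxxxx ✓), payload 100100.
Byte 4: 0xB7 = 10110111 (10xxxxxx ✓), payload 110111.
Concatenate: 011111010100100110111 = 0xFA937 (21 bits → U+FA937).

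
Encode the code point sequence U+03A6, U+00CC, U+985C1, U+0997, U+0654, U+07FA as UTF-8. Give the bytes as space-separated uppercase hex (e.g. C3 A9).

CE A6 C3 8C F2 98 97 81 E0 A6 97 D9 94 DF BA

U+03A6: 2-byte form → CE A6.
U+00CC: 2-byte form → C3 8C.
U+985C1: 4-byte form → F2 98 97 81.
U+0997: 3-byte form → E0 A6 97.
U+0654: 2-byte form → D9 94.
U+07FA: 2-byte form → DF BA.
Concatenated (15 bytes): CE A6 C3 8C F2 98 97 81 E0 A6 97 D9 94 DF BA.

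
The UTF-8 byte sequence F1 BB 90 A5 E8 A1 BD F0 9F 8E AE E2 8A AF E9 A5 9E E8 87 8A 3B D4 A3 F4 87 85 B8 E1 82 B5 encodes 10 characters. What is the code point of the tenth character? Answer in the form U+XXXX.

Offset 0: leading byte 0xF1 = 11110001 → 4-byte char #1 = F1 BB 90 A5.
Offset 4: leading byte 0xE8 = 11101000 → 3-byte char #2 = E8 A1 BD.
Offset 7: leading byte 0xF0 = 11110000 → 4-byte char #3 = F0 9F 8E AE.
Offset 11: leading byte 0xE2 = 11100010 → 3-byte char #4 = E2 8A AF.
Offset 14: leading byte 0xE9 = 11101001 → 3-byte char #5 = E9 A5 9E.
Offset 17: leading byte 0xE8 = 11101000 → 3-byte char #6 = E8 87 8A.
Offset 20: leading byte 0x3B = 00111011 → 1-byte char #7 = 3B.
Offset 21: leading byte 0xD4 = 11010100 → 2-byte char #8 = D4 A3.
Offset 23: leading byte 0xF4 = 11110100 → 4-byte char #9 = F4 87 85 B8.
Offset 27: leading byte 0xE1 = 11100001 → 3-byte char #10 = E1 82 B5.
Leading byte 0xE1 = 11100001 matches 1110xxxx → 3-byte sequence.
Byte 1: 0xE1 = 11100001, payload 0001 (4 bits).
Byte 2: 0x82 = 10000010 (10xxxxxx ✓), payload 000010.
Byte 3: 0xB5 = 10110101 (10xxxxxx ✓), payload 110101.
Concatenate: 0001000010110101 = 0x10B5 (16 bits → U+10B5).

U+10B5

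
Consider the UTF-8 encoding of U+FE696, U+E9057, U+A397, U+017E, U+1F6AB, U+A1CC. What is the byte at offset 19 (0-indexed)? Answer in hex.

U+FE696 → 4-byte form F3 BE 9A 96 at offsets 0–3.
U+E9057 → 4-byte form F3 A9 81 97 at offsets 4–7.
U+A397 → 3-byte form EA 8E 97 at offsets 8–10.
U+017E → 2-byte form C5 BE at offsets 11–12.
U+1F6AB → 4-byte form F0 9F 9A AB at offsets 13–16.
U+A1CC → 3-byte form EA 87 8C at offsets 17–19.
Offset 19 falls in char 6's range; it's byte 3 of EA 87 8C = 0x8C.

0x8C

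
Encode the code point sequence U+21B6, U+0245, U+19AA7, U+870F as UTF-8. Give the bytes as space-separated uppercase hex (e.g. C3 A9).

E2 86 B6 C9 85 F0 99 AA A7 E8 9C 8F

U+21B6: 3-byte form → E2 86 B6.
U+0245: 2-byte form → C9 85.
U+19AA7: 4-byte form → F0 99 AA A7.
U+870F: 3-byte form → E8 9C 8F.
Concatenated (12 bytes): E2 86 B6 C9 85 F0 99 AA A7 E8 9C 8F.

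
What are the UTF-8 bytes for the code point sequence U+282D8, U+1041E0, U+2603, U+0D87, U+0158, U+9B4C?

U+282D8: 4-byte form → F0 A8 8B 98.
U+1041E0: 4-byte form → F4 84 87 A0.
U+2603: 3-byte form → E2 98 83.
U+0D87: 3-byte form → E0 B6 87.
U+0158: 2-byte form → C5 98.
U+9B4C: 3-byte form → E9 AD 8C.
Concatenated (19 bytes): F0 A8 8B 98 F4 84 87 A0 E2 98 83 E0 B6 87 C5 98 E9 AD 8C.

F0 A8 8B 98 F4 84 87 A0 E2 98 83 E0 B6 87 C5 98 E9 AD 8C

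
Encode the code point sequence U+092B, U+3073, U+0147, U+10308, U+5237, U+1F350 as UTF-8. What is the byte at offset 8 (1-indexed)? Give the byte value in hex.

0x87

1-indexed offset 8 is 0-indexed offset 7.
U+092B → 3-byte form E0 A4 AB at offsets 0–2.
U+3073 → 3-byte form E3 81 B3 at offsets 3–5.
U+0147 → 2-byte form C5 87 at offsets 6–7.
Offset 7 falls in char 3's range; it's byte 2 of C5 87 = 0x87.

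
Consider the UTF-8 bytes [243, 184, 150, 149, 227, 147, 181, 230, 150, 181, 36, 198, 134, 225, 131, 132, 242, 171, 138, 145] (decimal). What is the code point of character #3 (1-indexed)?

Offset 0: leading byte 0xF3 = 11110011 → 4-byte char #1 = F3 B8 96 95.
Offset 4: leading byte 0xE3 = 11100011 → 3-byte char #2 = E3 93 B5.
Offset 7: leading byte 0xE6 = 11100110 → 3-byte char #3 = E6 96 B5.
Leading byte 0xE6 = 11100110 matches 1110xxxx → 3-byte sequence.
Byte 1: 0xE6 = 11100110, payload 0110 (4 bits).
Byte 2: 0x96 = 10010110 (10xxxxxx ✓), payload 010110.
Byte 3: 0xB5 = 10110101 (10xxxxxx ✓), payload 110101.
Concatenate: 0110010110110101 = 0x65B5 (16 bits → U+65B5).

U+65B5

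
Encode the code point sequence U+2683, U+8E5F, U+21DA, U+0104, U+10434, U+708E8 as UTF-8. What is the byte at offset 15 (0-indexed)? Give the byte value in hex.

U+2683 → 3-byte form E2 9A 83 at offsets 0–2.
U+8E5F → 3-byte form E8 B9 9F at offsets 3–5.
U+21DA → 3-byte form E2 87 9A at offsets 6–8.
U+0104 → 2-byte form C4 84 at offsets 9–10.
U+10434 → 4-byte form F0 90 90 B4 at offsets 11–14.
U+708E8 → 4-byte form F1 B0 A3 A8 at offsets 15–18.
Offset 15 falls in char 6's range; it's byte 1 of F1 B0 A3 A8 = 0xF1.

0xF1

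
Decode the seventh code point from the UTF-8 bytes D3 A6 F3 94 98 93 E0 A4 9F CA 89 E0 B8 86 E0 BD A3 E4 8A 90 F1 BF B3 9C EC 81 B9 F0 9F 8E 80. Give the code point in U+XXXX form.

U+4290

Offset 0: leading byte 0xD3 = 11010011 → 2-byte char #1 = D3 A6.
Offset 2: leading byte 0xF3 = 11110011 → 4-byte char #2 = F3 94 98 93.
Offset 6: leading byte 0xE0 = 11100000 → 3-byte char #3 = E0 A4 9F.
Offset 9: leading byte 0xCA = 11001010 → 2-byte char #4 = CA 89.
Offset 11: leading byte 0xE0 = 11100000 → 3-byte char #5 = E0 B8 86.
Offset 14: leading byte 0xE0 = 11100000 → 3-byte char #6 = E0 BD A3.
Offset 17: leading byte 0xE4 = 11100100 → 3-byte char #7 = E4 8A 90.
Leading byte 0xE4 = 11100100 matches 1110xxxx → 3-byte sequence.
Byte 1: 0xE4 = 11100100, payload 0100 (4 bits).
Byte 2: 0x8A = 10001010 (10xxxxxx ✓), payload 001010.
Byte 3: 0x90 = 10010000 (10xxxxxx ✓), payload 010000.
Concatenate: 0100001010010000 = 0x4290 (16 bits → U+4290).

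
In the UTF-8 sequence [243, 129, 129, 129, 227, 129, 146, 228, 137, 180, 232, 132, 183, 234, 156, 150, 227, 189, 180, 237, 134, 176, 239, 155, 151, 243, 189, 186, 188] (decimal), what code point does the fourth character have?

Offset 0: leading byte 0xF3 = 11110011 → 4-byte char #1 = F3 81 81 81.
Offset 4: leading byte 0xE3 = 11100011 → 3-byte char #2 = E3 81 92.
Offset 7: leading byte 0xE4 = 11100100 → 3-byte char #3 = E4 89 B4.
Offset 10: leading byte 0xE8 = 11101000 → 3-byte char #4 = E8 84 B7.
Leading byte 0xE8 = 11101000 matches 1110xxxx → 3-byte sequence.
Byte 1: 0xE8 = 11101000, payload 1000 (4 bits).
Byte 2: 0x84 = 10000100 (10xxxxxx ✓), payload 000100.
Byte 3: 0xB7 = 10110111 (10xxxxxx ✓), payload 110111.
Concatenate: 1000000100110111 = 0x8137 (16 bits → U+8137).

U+8137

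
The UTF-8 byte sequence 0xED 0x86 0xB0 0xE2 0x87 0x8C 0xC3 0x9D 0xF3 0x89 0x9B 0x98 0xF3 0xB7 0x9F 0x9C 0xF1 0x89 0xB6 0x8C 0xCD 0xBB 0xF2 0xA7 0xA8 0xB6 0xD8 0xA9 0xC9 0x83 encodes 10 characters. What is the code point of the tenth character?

Offset 0: leading byte 0xED = 11101101 → 3-byte char #1 = ED 86 B0.
Offset 3: leading byte 0xE2 = 11100010 → 3-byte char #2 = E2 87 8C.
Offset 6: leading byte 0xC3 = 11000011 → 2-byte char #3 = C3 9D.
Offset 8: leading byte 0xF3 = 11110011 → 4-byte char #4 = F3 89 9B 98.
Offset 12: leading byte 0xF3 = 11110011 → 4-byte char #5 = F3 B7 9F 9C.
Offset 16: leading byte 0xF1 = 11110001 → 4-byte char #6 = F1 89 B6 8C.
Offset 20: leading byte 0xCD = 11001101 → 2-byte char #7 = CD BB.
Offset 22: leading byte 0xF2 = 11110010 → 4-byte char #8 = F2 A7 A8 B6.
Offset 26: leading byte 0xD8 = 11011000 → 2-byte char #9 = D8 A9.
Offset 28: leading byte 0xC9 = 11001001 → 2-byte char #10 = C9 83.
Leading byte 0xC9 = 11001001 matches 110xxxxx → 2-byte sequence.
Byte 1: 0xC9 = 11001001, payload 01001 (5 bits).
Byte 2: 0x83 = 10000011 (10xxxxxx ✓), payload 000011.
Concatenate: 01001000011 = 0x243 (11 bits → U+0243).

U+0243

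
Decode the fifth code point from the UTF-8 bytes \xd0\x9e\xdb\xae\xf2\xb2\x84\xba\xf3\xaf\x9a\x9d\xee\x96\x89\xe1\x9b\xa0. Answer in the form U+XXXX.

Offset 0: leading byte 0xD0 = 11010000 → 2-byte char #1 = D0 9E.
Offset 2: leading byte 0xDB = 11011011 → 2-byte char #2 = DB AE.
Offset 4: leading byte 0xF2 = 11110010 → 4-byte char #3 = F2 B2 84 BA.
Offset 8: leading byte 0xF3 = 11110011 → 4-byte char #4 = F3 AF 9A 9D.
Offset 12: leading byte 0xEE = 11101110 → 3-byte char #5 = EE 96 89.
Leading byte 0xEE = 11101110 matches 1110xxxx → 3-byte sequence.
Byte 1: 0xEE = 11101110, payload 1110 (4 bits).
Byte 2: 0x96 = 10010110 (10xxxxxx ✓), payload 010110.
Byte 3: 0x89 = 10001001 (10xxxxxx ✓), payload 001001.
Concatenate: 1110010110001001 = 0xE589 (16 bits → U+E589).

U+E589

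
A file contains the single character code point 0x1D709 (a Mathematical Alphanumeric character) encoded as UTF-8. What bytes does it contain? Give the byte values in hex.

U+1D709 = 0x1D709 = 120585 decimal. In range U+10000–U+10FFFF → 4-byte form: 11110xxx 10xxxxxx 10xxxxxx 10xxxxxx.
Binary (21 bits): 000011101011100001001.
Split 3+6+6+6: 000 | 011101 | 011100 | 001001.
Byte 1: 11110000 = 0xF0.
Byte 2: 10011101 = 0x9D.
Byte 3: 10011100 = 0x9C.
Byte 4: 10001001 = 0x89.

F0 9D 9C 89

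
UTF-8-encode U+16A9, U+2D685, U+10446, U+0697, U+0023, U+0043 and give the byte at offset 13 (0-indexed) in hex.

0x23

U+16A9 → 3-byte form E1 9A A9 at offsets 0–2.
U+2D685 → 4-byte form F0 AD 9A 85 at offsets 3–6.
U+10446 → 4-byte form F0 90 91 86 at offsets 7–10.
U+0697 → 2-byte form DA 97 at offsets 11–12.
U+0023 → 1-byte form 23 at offsets 13–13.
Offset 13 falls in char 5's range; it's byte 1 of 23 = 0x23.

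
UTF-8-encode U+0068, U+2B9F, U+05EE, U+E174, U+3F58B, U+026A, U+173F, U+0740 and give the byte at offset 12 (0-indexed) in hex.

0x8B

U+0068 → 1-byte form 68 at offsets 0–0.
U+2B9F → 3-byte form E2 AE 9F at offsets 1–3.
U+05EE → 2-byte form D7 AE at offsets 4–5.
U+E174 → 3-byte form EE 85 B4 at offsets 6–8.
U+3F58B → 4-byte form F0 BF 96 8B at offsets 9–12.
Offset 12 falls in char 5's range; it's byte 4 of F0 BF 96 8B = 0x8B.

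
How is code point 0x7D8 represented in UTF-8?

DF 98

U+07D8 = 0x7D8 = 2008 decimal. In range U+0080–U+07FF → 2-byte form: 110xxxxx 10xxxxxx.
Binary (11 bits): 11111011000.
Split 5+6: 11111 | 011000.
Byte 1: 11011111 = 0xDF.
Byte 2: 10011000 = 0x98.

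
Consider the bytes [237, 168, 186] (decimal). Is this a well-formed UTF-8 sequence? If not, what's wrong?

invalid (encodes a surrogate (U+D800–U+DFFF))

Structurally a 3-byte sequence; payload = 0xDA3A.
But 0xDA3A is in U+D800–U+DFFF, the surrogate range. Surrogates are not Unicode scalar values and are forbidden in UTF-8.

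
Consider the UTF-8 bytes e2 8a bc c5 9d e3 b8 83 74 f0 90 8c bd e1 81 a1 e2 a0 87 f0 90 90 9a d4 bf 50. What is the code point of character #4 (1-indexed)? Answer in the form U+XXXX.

Offset 0: leading byte 0xE2 = 11100010 → 3-byte char #1 = E2 8A BC.
Offset 3: leading byte 0xC5 = 11000101 → 2-byte char #2 = C5 9D.
Offset 5: leading byte 0xE3 = 11100011 → 3-byte char #3 = E3 B8 83.
Offset 8: leading byte 0x74 = 01110100 → 1-byte char #4 = 74.
Leading byte 0x74 = 01110100 matches 0xxxxxxx → 1-byte sequence.
Byte 1: 0x74 = 01110100, payload 1110100 (7 bits).
Concatenate: 1110100 = 0x74 (7 bits → U+0074).

U+0074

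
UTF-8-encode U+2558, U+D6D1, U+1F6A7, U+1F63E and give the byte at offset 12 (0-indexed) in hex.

0x98

U+2558 → 3-byte form E2 95 98 at offsets 0–2.
U+D6D1 → 3-byte form ED 9B 91 at offsets 3–5.
U+1F6A7 → 4-byte form F0 9F 9A A7 at offsets 6–9.
U+1F63E → 4-byte form F0 9F 98 BE at offsets 10–13.
Offset 12 falls in char 4's range; it's byte 3 of F0 9F 98 BE = 0x98.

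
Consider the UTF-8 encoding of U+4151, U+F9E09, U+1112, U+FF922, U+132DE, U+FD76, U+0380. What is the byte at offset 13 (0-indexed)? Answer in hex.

U+4151 → 3-byte form E4 85 91 at offsets 0–2.
U+F9E09 → 4-byte form F3 B9 B8 89 at offsets 3–6.
U+1112 → 3-byte form E1 84 92 at offsets 7–9.
U+FF922 → 4-byte form F3 BF A4 A2 at offsets 10–13.
Offset 13 falls in char 4's range; it's byte 4 of F3 BF A4 A2 = 0xA2.

0xA2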